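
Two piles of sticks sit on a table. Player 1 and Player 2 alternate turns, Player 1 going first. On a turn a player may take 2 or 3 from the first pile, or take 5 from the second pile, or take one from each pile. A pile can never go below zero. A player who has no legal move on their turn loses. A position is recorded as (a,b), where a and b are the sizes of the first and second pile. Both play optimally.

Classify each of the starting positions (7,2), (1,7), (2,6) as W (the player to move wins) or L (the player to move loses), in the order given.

Classify positions by backward induction: terminal positions (no move available) are L. From any other position, the mover wins iff some move reaches an L.
No move ever increases a pile, so every position that can arise here has a ≤ 7 and b ≤ 7; it is enough to label the cells with 0 ≤ a ≤ 7 and 0 ≤ b ≤ 7.
Every move lowers a or b (never raises either), so fill the grid row by row in increasing a, and left to right within a row: each cell's successors are then already labelled.
      b=0  b=1  b=2  b=3  b=4  b=5  b=6  b=7
a=0:    L    L    L    L    L    W    W    W
a=1:    L    W    W    W    W    W    L    L
a=2:    W    W    W    W    W    L    L    W
a=3:    W    W    W    W    W    L    W    W
a=4:    W    L    L    L    L    W    W    W
a=5:    L    L    W    W    W    W    W    L
a=6:    L    W    W    W    W    W    L    L
a=7:    W    W    W    W    W    L    L    W
Cells with no legal move (terminal, hence L): (0,0), (0,1), (0,2), (0,3), (0,4), (1,0).
The remaining L cells, each justified by listing all of its moves:
(1,6): only reaches (1,1)(W), (0,5)(W), all W → L
(1,7): only reaches (1,2)(W), (0,6)(W), all W → L
(2,5): only reaches (0,5)(W), (2,0)(W), (1,4)(W), all W → L
(2,6): only reaches (0,6)(W), (2,1)(W), (1,5)(W), all W → L
(3,5): only reaches (1,5)(W), (0,5)(W), (3,0)(W), (2,4)(W), all W → L
(4,1): only reaches (2,1)(W), (1,1)(W), (3,0)(W), all W → L
(4,2): only reaches (2,2)(W), (1,2)(W), (3,1)(W), all W → L
(4,3): only reaches (2,3)(W), (1,3)(W), (3,2)(W), all W → L
(4,4): only reaches (2,4)(W), (1,4)(W), (3,3)(W), all W → L
(5,0): only reaches (3,0)(W), (2,0)(W), all W → L
(5,1): only reaches (3,1)(W), (2,1)(W), (4,0)(W), all W → L
(5,7): only reaches (3,7)(W), (2,7)(W), (5,2)(W), (4,6)(W), all W → L
(6,0): only reaches (4,0)(W), (3,0)(W), all W → L
(6,6): only reaches (4,6)(W), (3,6)(W), (6,1)(W), (5,5)(W), all W → L
(6,7): only reaches (4,7)(W), (3,7)(W), (6,2)(W), (5,6)(W), all W → L
(7,5): only reaches (5,5)(W), (4,5)(W), (7,0)(W), (6,4)(W), all W → L
(7,6): only reaches (5,6)(W), (4,6)(W), (7,1)(W), (6,5)(W), all W → L
Every other cell has at least one move into one of the L cells above, so it is W.
(7,2): the move to (4,2) reaches an L cell, so W
(1,7): one of the L cells justified above, so L
(2,6): one of the L cells justified above, so L

(7,2): W, (1,7): L, (2,6): L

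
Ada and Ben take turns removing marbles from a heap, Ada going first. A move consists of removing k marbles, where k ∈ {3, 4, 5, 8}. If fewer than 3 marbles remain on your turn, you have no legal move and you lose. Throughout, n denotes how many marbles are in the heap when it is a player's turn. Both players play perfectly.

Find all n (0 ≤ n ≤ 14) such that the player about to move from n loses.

Build the W/L table. Terminal = L. A non-terminal position is W if it has a move to some L; otherwise it is L.
n=0: no move → L
n=1: no move → L
n=2: no move → L
n=3: can move to 0, which is L ⇒ W
n=4: can move to 1, which is L ⇒ W
n=5: can move to 2, which is L ⇒ W
n=6: can move to 2, which is L ⇒ W
n=7: can move to 2, which is L ⇒ W
n=8: can move to 0, which is L ⇒ W
n=9: can move to 1, which is L ⇒ W
n=10: can move to 2, which is L ⇒ W
n=11: moves to 8(W), 7(W), 6(W), 3(W); every one is W ⇒ L
n=12: moves to 9(W), 8(W), 7(W), 4(W); every one is W ⇒ L
n=13: moves to 10(W), 9(W), 8(W), 5(W); every one is W ⇒ L
n=14: can move to 11, which is L ⇒ W
Reading off the rows marked L gives the requested list; there are 6 such values of n.

0, 1, 2, 11, 12, 13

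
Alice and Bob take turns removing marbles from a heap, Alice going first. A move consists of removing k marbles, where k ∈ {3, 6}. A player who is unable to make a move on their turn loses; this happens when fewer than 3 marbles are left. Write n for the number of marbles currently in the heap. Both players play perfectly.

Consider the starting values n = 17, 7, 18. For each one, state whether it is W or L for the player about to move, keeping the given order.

Build the W/L table. Terminal = L. A non-terminal position is W if it has a move to some L; otherwise it is L.
n=0: no move → L
n=1: no move → L
n=2: no move → L
n=3: can move to 0, which is L ⇒ W
n=4: can move to 1, which is L ⇒ W
n=5: can move to 2, which is L ⇒ W
n=6: can move to 0, which is L ⇒ W
n=7: can move to 1, which is L ⇒ W
n=8: can move to 2, which is L ⇒ W
n=9: moves to 6(W), 3(W); every one is W ⇒ L
n=10: moves to 7(W), 4(W); every one is W ⇒ L
n=11: moves to 8(W), 5(W); every one is W ⇒ L
n=12: can move to 9, which is L ⇒ W
n=13: can move to 10, which is L ⇒ W
n=14: can move to 11, which is L ⇒ W
n=15: can move to 9, which is L ⇒ W
n=16: can move to 10, which is L ⇒ W
n=17: can move to 11, which is L ⇒ W
n=18: moves to 15(W), 12(W); every one is W ⇒ L

17: W, 7: W, 18: L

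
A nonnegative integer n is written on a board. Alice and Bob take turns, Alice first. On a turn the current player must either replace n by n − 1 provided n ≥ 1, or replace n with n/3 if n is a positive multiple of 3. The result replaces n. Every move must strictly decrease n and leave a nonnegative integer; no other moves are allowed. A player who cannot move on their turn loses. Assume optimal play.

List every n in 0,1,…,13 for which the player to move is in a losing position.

Positions with no move are L. A position that does have a move is losing for the player to move precisely when every available move leads to a winning position for the opponent. Fill in the labels:
n=0: no move → L
n=1: →0(L), so W
n=2: →1(W) only, which is W, so L
n=3: →2(L), so W
n=4: →3(W) only, which is W, so L
n=5: →4(L), so W
n=6: →2(L), so W
n=7: →6(W) only, which is W, so L
n=8: →7(L), so W
n=9: →3(W), 8(W) — all W, so L
n=10: →9(L), so W
n=11: →10(W) only, which is W, so L
n=12: →4(L), so W
n=13: →12(W) only, which is W, so L
The losing starting values of n are exactly the entries labelled L in this table (7 of them).

0, 2, 4, 7, 9, 11, 13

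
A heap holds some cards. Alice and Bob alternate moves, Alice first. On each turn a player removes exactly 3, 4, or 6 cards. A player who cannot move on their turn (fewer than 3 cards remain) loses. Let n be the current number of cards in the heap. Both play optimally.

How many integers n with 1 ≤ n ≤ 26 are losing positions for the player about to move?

8

Use the standard recursion: the mover loses at a terminal position; elsewhere, the mover wins exactly when some move hands the opponent an L position.
n=0: no move → L
n=1: no move → L
n=2: no move → L
n=3: W (go to 0, an L position)
n=4: W (go to 1, an L position)
n=5: W (go to 2, an L position)
n=6: W (go to 2, an L position)
n=7: W (go to 1, an L position)
n=8: W (go to 2, an L position)
n=9: L (options 6(W), 5(W), 3(W) are all W)
n=10: L (options 7(W), 6(W), 4(W) are all W)
n=11: L (options 8(W), 7(W), 5(W) are all W)
n=12: W (go to 9, an L position)
n=13: W (go to 10, an L position)
n=14: W (go to 11, an L position)
n=15: W (go to 11, an L position)
n=16: W (go to 10, an L position)
n=17: W (go to 11, an L position)
n=18: L (options 15(W), 14(W), 12(W) are all W)
n=19: L (options 16(W), 15(W), 13(W) are all W)
n=20: L (options 17(W), 16(W), 14(W) are all W)
n=21: W (go to 18, an L position)
n=22: W (go to 19, an L position)
n=23: W (go to 20, an L position)
n=24: W (go to 20, an L position)
n=25: W (go to 19, an L position)
n=26: W (go to 20, an L position)
L entries with 1 ≤ n ≤ 26 (n=0 is outside the asked range and is not counted): n = 1, 2, 9, 10, 11, 18, 19, 20; that makes 8.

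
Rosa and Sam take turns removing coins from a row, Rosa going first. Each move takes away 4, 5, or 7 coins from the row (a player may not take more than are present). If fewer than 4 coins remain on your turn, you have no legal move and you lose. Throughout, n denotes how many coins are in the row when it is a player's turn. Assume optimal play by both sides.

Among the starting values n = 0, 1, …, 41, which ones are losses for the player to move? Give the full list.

0, 1, 2, 3, 11, 12, 13, 14, 22, 23, 24, 25, 33, 34, 35, 36

Use the standard recursion: the mover loses at a terminal position; elsewhere, the mover wins exactly when some move hands the opponent an L position.
n=0: no move → L
n=1: no move → L
n=2: no move → L
n=3: no move → L
n=4: can move to 0, which is L ⇒ W
n=5: can move to 1, which is L ⇒ W
n=6: can move to 2, which is L ⇒ W
n=7: can move to 3, which is L ⇒ W
n=8: can move to 3, which is L ⇒ W
n=9: can move to 2, which is L ⇒ W
n=10: can move to 3, which is L ⇒ W
n=11: moves to 7(W), 6(W), 4(W); every one is W ⇒ L
n=12: moves to 8(W), 7(W), 5(W); every one is W ⇒ L
n=13: moves to 9(W), 8(W), 6(W); every one is W ⇒ L
n=14: moves to 10(W), 9(W), 7(W); every one is W ⇒ L
n=15: can move to 11, which is L ⇒ W
n=16: can move to 12, which is L ⇒ W
n=17: can move to 13, which is L ⇒ W
n=18: can move to 14, which is L ⇒ W
n=19: can move to 14, which is L ⇒ W
n=20: can move to 13, which is L ⇒ W
n=21: can move to 14, which is L ⇒ W
n=22: moves to 18(W), 17(W), 15(W); every one is W ⇒ L
n=23: moves to 19(W), 18(W), 16(W); every one is W ⇒ L
n=24: moves to 20(W), 19(W), 17(W); every one is W ⇒ L
n=25: moves to 21(W), 20(W), 18(W); every one is W ⇒ L
n=26: can move to 22, which is L ⇒ W
n=27: can move to 23, which is L ⇒ W
n=28: can move to 24, which is L ⇒ W
n=29: can move to 25, which is L ⇒ W
n=30: can move to 25, which is L ⇒ W
n=31: can move to 24, which is L ⇒ W
n=32: can move to 25, which is L ⇒ W
n=33: moves to 29(W), 28(W), 26(W); every one is W ⇒ L
n=34: moves to 30(W), 29(W), 27(W); every one is W ⇒ L
n=35: moves to 31(W), 30(W), 28(W); every one is W ⇒ L
n=36: moves to 32(W), 31(W), 29(W); every one is W ⇒ L
n=37: can move to 33, which is L ⇒ W
n=38: can move to 34, which is L ⇒ W
n=39: can move to 35, which is L ⇒ W
n=40: can move to 36, which is L ⇒ W
n=41: can move to 36, which is L ⇒ W
Reading off the rows marked L gives the requested list; there are 16 such values of n.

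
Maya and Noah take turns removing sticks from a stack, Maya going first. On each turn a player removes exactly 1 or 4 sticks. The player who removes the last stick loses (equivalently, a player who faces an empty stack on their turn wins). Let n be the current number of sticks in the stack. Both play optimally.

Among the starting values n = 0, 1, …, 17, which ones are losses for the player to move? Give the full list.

Compute win/loss labels from the base case upward. A position with no move is W. Any other position is W if it can reach an L in one move, else L.
n=0: no move; the opponent has just taken the last stick and therefore loses → W
n=1: →0(W) only, which is W, so L
n=2: →1(L), so W
n=3: →2(W) only, which is W, so L
n=4: →3(L), so W
n=5: →1(L), so W
n=6: →5(W), 2(W) — all W, so L
n=7: →6(L), so W
n=8: →7(W), 4(W) — all W, so L
n=9: →8(L), so W
n=10: →6(L), so W
n=11: →10(W), 7(W) — all W, so L
n=12: →11(L), so W
n=13: →12(W), 9(W) — all W, so L
n=14: →13(L), so W
n=15: →11(L), so W
n=16: →15(W), 12(W) — all W, so L
n=17: →16(L), so W
The losing starting values of n are exactly the entries labelled L in this table (7 of them).

1, 3, 6, 8, 11, 13, 16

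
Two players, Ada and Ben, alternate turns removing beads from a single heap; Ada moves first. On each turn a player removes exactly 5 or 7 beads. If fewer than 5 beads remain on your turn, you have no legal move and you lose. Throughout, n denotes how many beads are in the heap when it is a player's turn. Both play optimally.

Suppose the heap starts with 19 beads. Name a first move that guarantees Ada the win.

Remove 5, leaving 14.

Compute win/loss labels from the base case upward. A position with no move is L. Any other position is W if it can reach an L in one move, else L.
n=0: no move → L
n=1: no move → L
n=2: no move → L
n=3: no move → L
n=4: no move → L
n=5: reaches L-position 0 → W
n=6: reaches L-position 1 → W
n=7: reaches L-position 2 → W
n=8: reaches L-position 3 → W
n=9: reaches L-position 4 → W
n=10: reaches L-position 3 → W
n=11: reaches L-position 4 → W
n=12: only reaches 7(W), 5(W), all W → L
n=13: only reaches 8(W), 6(W), all W → L
n=14: only reaches 9(W), 7(W), all W → L
n=15: only reaches 10(W), 8(W), all W → L
n=16: only reaches 11(W), 9(W), all W → L
n=17: reaches L-position 12 → W
n=18: reaches L-position 13 → W
n=19: reaches L-position 14 → W
From 19, the L positions reachable in one move are: 14, 12. Any move reaching one of these is winning.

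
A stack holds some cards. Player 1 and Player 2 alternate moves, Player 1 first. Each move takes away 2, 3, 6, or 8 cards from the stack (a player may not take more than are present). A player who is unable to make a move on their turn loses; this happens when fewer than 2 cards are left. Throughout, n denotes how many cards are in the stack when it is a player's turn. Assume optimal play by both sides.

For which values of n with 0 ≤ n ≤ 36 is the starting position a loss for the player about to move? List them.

Use the standard recursion: the mover loses at a terminal position; elsewhere, the mover wins exactly when some move hands the opponent an L position.
n=0: no move → L
n=1: no move → L
n=2: can move to 0, which is L ⇒ W
n=3: can move to 1, which is L ⇒ W
n=4: can move to 1, which is L ⇒ W
n=5: moves to 3(W), 2(W); every one is W ⇒ L
n=6: can move to 0, which is L ⇒ W
n=7: can move to 5, which is L ⇒ W
n=8: can move to 5, which is L ⇒ W
n=9: can move to 1, which is L ⇒ W
n=10: moves to 8(W), 7(W), 4(W), 2(W); every one is W ⇒ L
n=11: can move to 5, which is L ⇒ W
n=12: can move to 10, which is L ⇒ W
n=13: can move to 10, which is L ⇒ W
n=14: moves to 12(W), 11(W), 8(W), 6(W); every one is W ⇒ L
n=15: moves to 13(W), 12(W), 9(W), 7(W); every one is W ⇒ L
n=16: can move to 14, which is L ⇒ W
n=17: can move to 15, which is L ⇒ W
n=18: can move to 15, which is L ⇒ W
n=19: moves to 17(W), 16(W), 13(W), 11(W); every one is W ⇒ L
n=20: can move to 14, which is L ⇒ W
n=21: can move to 19, which is L ⇒ W
n=22: can move to 19, which is L ⇒ W
n=23: can move to 15, which is L ⇒ W
n=24: moves to 22(W), 21(W), 18(W), 16(W); every one is W ⇒ L
n=25: can move to 19, which is L ⇒ W
n=26: can move to 24, which is L ⇒ W
n=27: can move to 24, which is L ⇒ W
n=28: moves to 26(W), 25(W), 22(W), 20(W); every one is W ⇒ L
n=29: moves to 27(W), 26(W), 23(W), 21(W); every one is W ⇒ L
n=30: can move to 28, which is L ⇒ W
n=31: can move to 29, which is L ⇒ W
n=32: can move to 29, which is L ⇒ W
n=33: moves to 31(W), 30(W), 27(W), 25(W); every one is W ⇒ L
n=34: can move to 28, which is L ⇒ W
n=35: can move to 33, which is L ⇒ W
n=36: can move to 33, which is L ⇒ W
Reading off the rows marked L gives the requested list; there are 11 such values of n.

0, 1, 5, 10, 14, 15, 19, 24, 28, 29, 33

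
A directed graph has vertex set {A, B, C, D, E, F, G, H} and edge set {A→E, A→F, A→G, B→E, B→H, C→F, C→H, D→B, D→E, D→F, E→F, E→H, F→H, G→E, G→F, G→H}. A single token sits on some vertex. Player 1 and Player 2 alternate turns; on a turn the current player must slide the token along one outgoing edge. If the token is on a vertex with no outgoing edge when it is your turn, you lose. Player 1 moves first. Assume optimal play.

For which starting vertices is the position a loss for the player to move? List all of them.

Build the W/L table. Terminal = L. A non-terminal position is W if it has a move to some L; otherwise it is L.
Every edge goes from a vertex to one that appears earlier in the order H, F, E, G, B, D, A, C, so processing vertices in that order labels each vertex after all of its successors.
H: no outgoing edge → L
F: W (go to H, an L position)
E: W (go to H, an L position)
G: W (go to H, an L position)
B: W (go to H, an L position)
D: L (options B(W), E(W), F(W) are all W)
A: L (options G(W), E(W), F(W) are all W)
C: W (go to H, an L position)
Reading off the rows marked L gives the requested list; there are 3 such vertices.

A, D, H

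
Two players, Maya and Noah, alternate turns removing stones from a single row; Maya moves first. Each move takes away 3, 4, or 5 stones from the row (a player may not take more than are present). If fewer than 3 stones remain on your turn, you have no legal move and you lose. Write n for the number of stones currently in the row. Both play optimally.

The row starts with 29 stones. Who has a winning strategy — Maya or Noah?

Maya wins.

Positions with no move are L. A position that does have a move is losing for the player to move precisely when every available move leads to a winning position for the opponent. Fill in the labels:
n=0: no move → L
n=1: no move → L
n=2: no move → L
n=3: W (go to 0, an L position)
n=4: W (go to 1, an L position)
n=5: W (go to 2, an L position)
n=6: W (go to 2, an L position)
n=7: W (go to 2, an L position)
n=8: L (options 5(W), 4(W), 3(W) are all W)
n=9: L (options 6(W), 5(W), 4(W) are all W)
n=10: L (options 7(W), 6(W), 5(W) are all W)
n=11: W (go to 8, an L position)
n=12: W (go to 9, an L position)
n=13: W (go to 10, an L position)
n=14: W (go to 10, an L position)
n=15: W (go to 10, an L position)
n=16: L (options 13(W), 12(W), 11(W) are all W)
n=17: L (options 14(W), 13(W), 12(W) are all W)
n=18: L (options 15(W), 14(W), 13(W) are all W)
n=19: W (go to 16, an L position)
n=20: W (go to 17, an L position)
n=21: W (go to 18, an L position)
n=22: W (go to 18, an L position)
n=23: W (go to 18, an L position)
n=24: L (options 21(W), 20(W), 19(W) are all W)
n=25: L (options 22(W), 21(W), 20(W) are all W)
n=26: L (options 23(W), 22(W), 21(W) are all W)
n=27: W (go to 24, an L position)
n=28: W (go to 25, an L position)
n=29: W (go to 26, an L position)
From 29 Maya can remove 3, leaving 26, reaching an L position.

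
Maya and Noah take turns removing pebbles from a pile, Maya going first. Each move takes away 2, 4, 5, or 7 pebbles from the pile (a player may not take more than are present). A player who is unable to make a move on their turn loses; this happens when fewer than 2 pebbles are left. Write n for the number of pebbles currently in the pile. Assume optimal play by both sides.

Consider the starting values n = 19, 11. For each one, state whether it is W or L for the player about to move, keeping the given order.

Build the W/L table. Terminal = L. A non-terminal position is W if it has a move to some L; otherwise it is L.
n=0: no move → L
n=1: no move → L
n=2: W (go to 0, an L position)
n=3: W (go to 1, an L position)
n=4: W (go to 0, an L position)
n=5: W (go to 1, an L position)
n=6: W (go to 1, an L position)
n=7: W (go to 0, an L position)
n=8: W (go to 1, an L position)
n=9: L (options 7(W), 5(W), 4(W), 2(W) are all W)
n=10: L (options 8(W), 6(W), 5(W), 3(W) are all W)
n=11: W (go to 9, an L position)
n=12: W (go to 10, an L position)
n=13: W (go to 9, an L position)
n=14: W (go to 10, an L position)
n=15: W (go to 10, an L position)
n=16: W (go to 9, an L position)
n=17: W (go to 10, an L position)
n=18: L (options 16(W), 14(W), 13(W), 11(W) are all W)
n=19: L (options 17(W), 15(W), 14(W), 12(W) are all W)

19: L, 11: W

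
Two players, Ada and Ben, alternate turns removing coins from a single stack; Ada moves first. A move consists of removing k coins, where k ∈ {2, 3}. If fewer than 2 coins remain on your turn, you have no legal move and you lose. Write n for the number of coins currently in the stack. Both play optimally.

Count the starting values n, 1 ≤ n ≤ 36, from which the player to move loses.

Classify positions by backward induction: terminal positions (no move available) are L. From any other position, the mover wins iff some move reaches an L.
n=0: no move → L
n=1: no move → L
n=2: →0(L), so W
n=3: →1(L), so W
n=4: →1(L), so W
n=5: →3(W), 2(W) — all W, so L
n=6: →4(W), 3(W) — all W, so L
n=7: →5(L), so W
n=8: →6(L), so W
n=9: →6(L), so W
n=10: →8(W), 7(W) — all W, so L
n=11: →9(W), 8(W) — all W, so L
n=12: →10(L), so W
n=13: →11(L), so W
n=14: →11(L), so W
n=15: →13(W), 12(W) — all W, so L
n=16: →14(W), 13(W) — all W, so L
n=17: →15(L), so W
n=18: →16(L), so W
n=19: →16(L), so W
n=20: →18(W), 17(W) — all W, so L
n=21: →19(W), 18(W) — all W, so L
n=22: →20(L), so W
n=23: →21(L), so W
n=24: →21(L), so W
n=25: →23(W), 22(W) — all W, so L
n=26: →24(W), 23(W) — all W, so L
n=27: →25(L), so W
n=28: →26(L), so W
n=29: →26(L), so W
n=30: →28(W), 27(W) — all W, so L
n=31: →29(W), 28(W) — all W, so L
n=32: →30(L), so W
n=33: →31(L), so W
n=34: →31(L), so W
n=35: →33(W), 32(W) — all W, so L
n=36: →34(W), 33(W) — all W, so L
L entries with 1 ≤ n ≤ 36 (n=0 is outside the asked range and is not counted): n = 1, 5, 6, 10, 11, 15, 16, 20, 21, 25, 26, 30, 31, 35, 36; that makes 15.

15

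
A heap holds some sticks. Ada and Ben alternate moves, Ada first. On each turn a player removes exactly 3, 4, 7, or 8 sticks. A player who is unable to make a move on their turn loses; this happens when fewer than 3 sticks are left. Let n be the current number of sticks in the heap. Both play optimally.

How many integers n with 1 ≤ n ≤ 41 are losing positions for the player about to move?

Build the W/L table. Terminal = L. A non-terminal position is W if it has a move to some L; otherwise it is L.
n=0: no move → L
n=1: no move → L
n=2: no move → L
n=3: reaches L-position 0 → W
n=4: reaches L-position 1 → W
n=5: reaches L-position 2 → W
n=6: reaches L-position 2 → W
n=7: reaches L-position 0 → W
n=8: reaches L-position 1 → W
n=9: reaches L-position 2 → W
n=10: reaches L-position 2 → W
n=11: only reaches 8(W), 7(W), 4(W), 3(W), all W → L
n=12: only reaches 9(W), 8(W), 5(W), 4(W), all W → L
n=13: only reaches 10(W), 9(W), 6(W), 5(W), all W → L
n=14: reaches L-position 11 → W
n=15: reaches L-position 12 → W
n=16: reaches L-position 13 → W
n=17: reaches L-position 13 → W
n=18: reaches L-position 11 → W
n=19: reaches L-position 12 → W
n=20: reaches L-position 13 → W
n=21: reaches L-position 13 → W
n=22: only reaches 19(W), 18(W), 15(W), 14(W), all W → L
n=23: only reaches 20(W), 19(W), 16(W), 15(W), all W → L
n=24: only reaches 21(W), 20(W), 17(W), 16(W), all W → L
n=25: reaches L-position 22 → W
n=26: reaches L-position 23 → W
n=27: reaches L-position 24 → W
n=28: reaches L-position 24 → W
n=29: reaches L-position 22 → W
n=30: reaches L-position 23 → W
n=31: reaches L-position 24 → W
n=32: reaches L-position 24 → W
n=33: only reaches 30(W), 29(W), 26(W), 25(W), all W → L
n=34: only reaches 31(W), 30(W), 27(W), 26(W), all W → L
n=35: only reaches 32(W), 31(W), 28(W), 27(W), all W → L
n=36: reaches L-position 33 → W
n=37: reaches L-position 34 → W
n=38: reaches L-position 35 → W
n=39: reaches L-position 35 → W
n=40: reaches L-position 33 → W
n=41: reaches L-position 34 → W
L entries with 1 ≤ n ≤ 41 (n=0 is outside the asked range and is not counted): n = 1, 2, 11, 12, 13, 22, 23, 24, 33, 34, 35; that makes 11.

11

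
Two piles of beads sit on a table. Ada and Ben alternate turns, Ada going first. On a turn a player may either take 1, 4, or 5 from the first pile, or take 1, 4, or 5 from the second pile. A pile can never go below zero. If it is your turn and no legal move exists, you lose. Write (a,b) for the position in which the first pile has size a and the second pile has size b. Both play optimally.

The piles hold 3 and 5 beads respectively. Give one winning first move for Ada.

Classify positions by backward induction: terminal positions (no move available) are L. From any other position, the mover wins iff some move reaches an L.
No move ever increases a pile, so every position that can arise here has a ≤ 3 and b ≤ 5; it is enough to label the cells with 0 ≤ a ≤ 3 and 0 ≤ b ≤ 5.
Every move lowers a or b (never raises either), so fill the grid row by row in increasing a, and left to right within a row: each cell's successors are then already labelled.
      b=0  b=1  b=2  b=3  b=4  b=5
a=0:    L    W    L    W    W    W
a=1:    W    L    W    L    W    W
a=2:    L    W    L    W    W    W
a=3:    W    L    W    L    W    W
Cells with no legal move (terminal, hence L): (0,0).
The remaining L cells, each justified by listing all of its moves:
(0,2): L (sole option (0,1)(W) is W)
(1,1): L (options (0,1)(W), (1,0)(W) are all W)
(1,3): L (options (0,3)(W), (1,2)(W) are all W)
(2,0): L (sole option (1,0)(W) is W)
(2,2): L (options (1,2)(W), (2,1)(W) are all W)
(3,1): L (options (2,1)(W), (3,0)(W) are all W)
(3,3): L (options (2,3)(W), (3,2)(W) are all W)
Every other cell has at least one move into one of the L cells above, so it is W.
From (3,5), the L positions reachable in one move are: (3,1).

Move to (3,1).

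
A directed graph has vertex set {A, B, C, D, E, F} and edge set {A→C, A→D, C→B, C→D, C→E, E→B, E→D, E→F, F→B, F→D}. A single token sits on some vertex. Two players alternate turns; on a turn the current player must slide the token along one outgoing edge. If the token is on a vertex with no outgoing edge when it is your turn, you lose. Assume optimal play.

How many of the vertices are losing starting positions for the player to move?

2

Build the W/L table. Terminal = L. A non-terminal position is W if it has a move to some L; otherwise it is L.
Every edge goes from a vertex to one that appears earlier in the order D, B, F, E, C, A, so processing vertices in that order labels each vertex after all of its successors.
D: no outgoing edge → L
B: no outgoing edge → L
F: can move to B, which is L ⇒ W
E: can move to B, which is L ⇒ W
C: can move to B, which is L ⇒ W
A: can move to D, which is L ⇒ W
The L vertices are B, D; that is 2 in all.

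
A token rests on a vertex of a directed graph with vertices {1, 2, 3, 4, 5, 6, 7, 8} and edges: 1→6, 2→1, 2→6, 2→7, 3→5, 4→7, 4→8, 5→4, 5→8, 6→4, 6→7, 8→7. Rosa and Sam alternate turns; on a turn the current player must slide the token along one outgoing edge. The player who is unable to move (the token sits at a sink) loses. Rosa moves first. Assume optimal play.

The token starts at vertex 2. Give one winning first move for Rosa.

Move to 1.

Work bottom-up. With no move the player to move loses. Otherwise the position is W if at least one move leads to an L position for the opponent, and L if every move leads to a W.
Every edge goes from a vertex to one that appears earlier in the order 7, 8, 4, 6, 5, 3, 1, 2, so processing vertices in that order labels each vertex after all of its successors.
7: no outgoing edge → L
8: can move to 7, which is L ⇒ W
4: can move to 7, which is L ⇒ W
6: can move to 7, which is L ⇒ W
5: moves to 4(W), 8(W); every one is W ⇒ L
3: can move to 5, which is L ⇒ W
1: the only move is to 6(W), a W ⇒ L
2: can move to 1, which is L ⇒ W
From 2, the L positions reachable in one move are: 1, 7. Any move reaching one of these is winning.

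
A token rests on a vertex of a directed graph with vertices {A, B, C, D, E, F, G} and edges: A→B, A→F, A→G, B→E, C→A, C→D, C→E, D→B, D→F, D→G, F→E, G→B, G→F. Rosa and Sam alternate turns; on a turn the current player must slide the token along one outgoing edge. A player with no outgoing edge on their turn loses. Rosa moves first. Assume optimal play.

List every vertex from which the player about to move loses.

E, G

Build the W/L table. Terminal = L. A non-terminal position is W if it has a move to some L; otherwise it is L.
Every edge goes from a vertex to one that appears earlier in the order E, B, F, G, D, A, C, so processing vertices in that order labels each vertex after all of its successors.
E: no outgoing edge → L
B: reaches L-position E → W
F: reaches L-position E → W
G: only reaches F(W), B(W), all W → L
D: reaches L-position G → W
A: reaches L-position G → W
C: reaches L-position E → W
The losing starting vertices are exactly the entries labelled L in this table (2 of them).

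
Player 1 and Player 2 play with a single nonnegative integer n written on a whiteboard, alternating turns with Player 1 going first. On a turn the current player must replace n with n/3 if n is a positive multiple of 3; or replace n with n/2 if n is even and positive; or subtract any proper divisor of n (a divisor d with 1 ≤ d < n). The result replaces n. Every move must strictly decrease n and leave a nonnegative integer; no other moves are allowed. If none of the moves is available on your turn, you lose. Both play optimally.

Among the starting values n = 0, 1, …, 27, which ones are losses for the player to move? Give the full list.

Label each position W (a win for the player to move) or L (a loss). A position with no legal move is L; any other position is W exactly when some move reaches an L, and L when every move reaches a W.
n=0: no move → L
n=1: no move → L
n=2: reaches L-position 1 → W
n=3: reaches L-position 1 → W
n=4: only reaches 2(W), 3(W), all W → L
n=5: reaches L-position 4 → W
n=6: reaches L-position 4 → W
n=7: only reaches 6(W), which is W → L
n=8: reaches L-position 4 → W
n=9: only reaches 3(W), 6(W), 8(W), all W → L
n=10: reaches L-position 9 → W
n=11: only reaches 10(W), which is W → L
n=12: reaches L-position 4 → W
n=13: only reaches 12(W), which is W → L
n=14: reaches L-position 7 → W
n=15: only reaches 5(W), 10(W), 12(W), 14(W), all W → L
n=16: reaches L-position 15 → W
n=17: only reaches 16(W), which is W → L
n=18: reaches L-position 9 → W
n=19: only reaches 18(W), which is W → L
n=20: reaches L-position 15 → W
n=21: reaches L-position 7 → W
n=22: reaches L-position 11 → W
n=23: only reaches 22(W), which is W → L
n=24: reaches L-position 23 → W
n=25: only reaches 20(W), 24(W), all W → L
n=26: reaches L-position 13 → W
n=27: reaches L-position 9 → W
Reading off the rows marked L gives the requested list; there are 12 such values of n.

0, 1, 4, 7, 9, 11, 13, 15, 17, 19, 23, 25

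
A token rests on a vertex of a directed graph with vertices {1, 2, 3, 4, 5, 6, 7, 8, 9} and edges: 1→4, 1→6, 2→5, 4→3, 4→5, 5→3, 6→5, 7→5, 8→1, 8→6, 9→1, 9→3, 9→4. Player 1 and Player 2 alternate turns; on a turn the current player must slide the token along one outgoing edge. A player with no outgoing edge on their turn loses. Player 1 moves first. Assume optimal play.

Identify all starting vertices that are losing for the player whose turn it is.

2, 3, 6, 7

Label each position W (a win for the player to move) or L (a loss). A position with no legal move is L; any other position is W exactly when some move reaches an L, and L when every move reaches a W.
Every edge goes from a vertex to one that appears earlier in the order 3, 5, 4, 7, 6, 2, 1, 8, 9, so processing vertices in that order labels each vertex after all of its successors.
3: no outgoing edge → L
5: can move to 3, which is L ⇒ W
4: can move to 3, which is L ⇒ W
7: the only move is to 5(W), a W ⇒ L
6: the only move is to 5(W), a W ⇒ L
2: the only move is to 5(W), a W ⇒ L
1: can move to 6, which is L ⇒ W
8: can move to 6, which is L ⇒ W
9: can move to 3, which is L ⇒ W
The losing starting vertices are exactly the entries labelled L in this table (4 of them).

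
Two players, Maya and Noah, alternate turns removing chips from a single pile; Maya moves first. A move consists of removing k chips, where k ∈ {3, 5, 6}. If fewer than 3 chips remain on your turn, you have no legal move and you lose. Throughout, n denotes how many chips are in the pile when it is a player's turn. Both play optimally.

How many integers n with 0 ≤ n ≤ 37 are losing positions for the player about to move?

14

Work bottom-up. With no move the player to move loses. Otherwise the position is W if at least one move leads to an L position for the opponent, and L if every move leads to a W.
n=0: no move → L
n=1: no move → L
n=2: no move → L
n=3: can move to 0, which is L ⇒ W
n=4: can move to 1, which is L ⇒ W
n=5: can move to 2, which is L ⇒ W
n=6: can move to 1, which is L ⇒ W
n=7: can move to 2, which is L ⇒ W
n=8: can move to 2, which is L ⇒ W
n=9: moves to 6(W), 4(W), 3(W); every one is W ⇒ L
n=10: moves to 7(W), 5(W), 4(W); every one is W ⇒ L
n=11: moves to 8(W), 6(W), 5(W); every one is W ⇒ L
n=12: can move to 9, which is L ⇒ W
n=13: can move to 10, which is L ⇒ W
n=14: can move to 11, which is L ⇒ W
n=15: can move to 10, which is L ⇒ W
n=16: can move to 11, which is L ⇒ W
n=17: can move to 11, which is L ⇒ W
n=18: moves to 15(W), 13(W), 12(W); every one is W ⇒ L
n=19: moves to 16(W), 14(W), 13(W); every one is W ⇒ L
n=20: moves to 17(W), 15(W), 14(W); every one is W ⇒ L
n=21: can move to 18, which is L ⇒ W
n=22: can move to 19, which is L ⇒ W
n=23: can move to 20, which is L ⇒ W
n=24: can move to 19, which is L ⇒ W
n=25: can move to 20, which is L ⇒ W
n=26: can move to 20, which is L ⇒ W
n=27: moves to 24(W), 22(W), 21(W); every one is W ⇒ L
n=28: moves to 25(W), 23(W), 22(W); every one is W ⇒ L
n=29: moves to 26(W), 24(W), 23(W); every one is W ⇒ L
n=30: can move to 27, which is L ⇒ W
n=31: can move to 28, which is L ⇒ W
n=32: can move to 29, which is L ⇒ W
n=33: can move to 28, which is L ⇒ W
n=34: can move to 29, which is L ⇒ W
n=35: can move to 29, which is L ⇒ W
n=36: moves to 33(W), 31(W), 30(W); every one is W ⇒ L
n=37: moves to 34(W), 32(W), 31(W); every one is W ⇒ L
L entries with 0 ≤ n ≤ 37: n = 0, 1, 2, 9, 10, 11, 18, 19, 20, 27, 28, 29, 36, 37; that makes 14.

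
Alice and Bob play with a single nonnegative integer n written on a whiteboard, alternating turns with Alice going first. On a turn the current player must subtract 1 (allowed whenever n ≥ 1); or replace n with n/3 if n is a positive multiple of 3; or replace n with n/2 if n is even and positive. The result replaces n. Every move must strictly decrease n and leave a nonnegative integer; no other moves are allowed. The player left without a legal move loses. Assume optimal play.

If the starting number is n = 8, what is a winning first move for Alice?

Move to 7.

Compute win/loss labels from the base case upward. A position with no move is L. Any other position is W if it can reach an L in one move, else L.
n=0: no move → L
n=1: W (go to 0, an L position)
n=2: L (sole option 1(W) is W)
n=3: W (go to 2, an L position)
n=4: W (go to 2, an L position)
n=5: L (sole option 4(W) is W)
n=6: W (go to 2, an L position)
n=7: L (sole option 6(W) is W)
n=8: W (go to 7, an L position)
From 8, the L positions reachable in one move are: 7.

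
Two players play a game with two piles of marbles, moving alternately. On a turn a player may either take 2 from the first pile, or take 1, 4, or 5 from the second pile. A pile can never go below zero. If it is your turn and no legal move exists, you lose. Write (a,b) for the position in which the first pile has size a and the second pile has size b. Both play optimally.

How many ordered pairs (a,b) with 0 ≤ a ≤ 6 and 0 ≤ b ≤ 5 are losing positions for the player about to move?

14

Work bottom-up. With no move the player to move loses. Otherwise the position is W if at least one move leads to an L position for the opponent, and L if every move leads to a W.
Every move lowers a or b (never raises either), so fill the grid row by row in increasing a, and left to right within a row: each cell's successors are then already labelled.
      b=0  b=1  b=2  b=3  b=4  b=5
a=0:    L    W    L    W    W    W
a=1:    L    W    L    W    W    W
a=2:    W    L    W    L    W    W
a=3:    W    L    W    L    W    W
a=4:    L    W    L    W    W    W
a=5:    L    W    L    W    W    W
a=6:    W    L    W    L    W    W
Cells with no legal move (terminal, hence L): (0,0), (1,0).
The remaining L cells, each justified by listing all of its moves:
(0,2): the only move is to (0,1)(W), a W ⇒ L
(1,2): the only move is to (1,1)(W), a W ⇒ L
(2,1): moves to (0,1)(W), (2,0)(W); every one is W ⇒ L
(2,3): moves to (0,3)(W), (2,2)(W); every one is W ⇒ L
(3,1): moves to (1,1)(W), (3,0)(W); every one is W ⇒ L
(3,3): moves to (1,3)(W), (3,2)(W); every one is W ⇒ L
(4,0): the only move is to (2,0)(W), a W ⇒ L
(4,2): moves to (2,2)(W), (4,1)(W); every one is W ⇒ L
(5,0): the only move is to (3,0)(W), a W ⇒ L
(5,2): moves to (3,2)(W), (5,1)(W); every one is W ⇒ L
(6,1): moves to (4,1)(W), (6,0)(W); every one is W ⇒ L
(6,3): moves to (4,3)(W), (6,2)(W); every one is W ⇒ L
Every other cell has at least one move into one of the L cells above, so it is W.
L cells per row: a=0: 2, a=1: 2, a=2: 2, a=3: 2, a=4: 2, a=5: 2, a=6: 2; total 14.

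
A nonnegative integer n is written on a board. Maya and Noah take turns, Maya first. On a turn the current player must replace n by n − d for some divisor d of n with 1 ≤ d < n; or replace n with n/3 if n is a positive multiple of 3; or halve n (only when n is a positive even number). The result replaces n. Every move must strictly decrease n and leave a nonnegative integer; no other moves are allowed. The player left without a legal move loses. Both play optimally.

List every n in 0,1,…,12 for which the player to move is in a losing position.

0, 1, 4, 7, 9, 11

Work bottom-up. With no move the player to move loses. Otherwise the position is W if at least one move leads to an L position for the opponent, and L if every move leads to a W.
n=0: no move → L
n=1: no move → L
n=2: W (go to 1, an L position)
n=3: W (go to 1, an L position)
n=4: L (options 2(W), 3(W) are all W)
n=5: W (go to 4, an L position)
n=6: W (go to 4, an L position)
n=7: L (sole option 6(W) is W)
n=8: W (go to 4, an L position)
n=9: L (options 3(W), 6(W), 8(W) are all W)
n=10: W (go to 9, an L position)
n=11: L (sole option 10(W) is W)
n=12: W (go to 4, an L position)
Reading off the rows marked L gives the requested list; there are 6 such values of n.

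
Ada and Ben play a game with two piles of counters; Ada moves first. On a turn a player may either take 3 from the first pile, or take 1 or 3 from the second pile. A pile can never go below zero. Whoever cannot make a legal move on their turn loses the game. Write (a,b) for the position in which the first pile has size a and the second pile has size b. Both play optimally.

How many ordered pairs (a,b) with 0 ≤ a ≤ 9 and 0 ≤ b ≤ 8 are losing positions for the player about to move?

46

Build the W/L table. Terminal = L. A non-terminal position is W if it has a move to some L; otherwise it is L.
Every move lowers a or b (never raises either), so fill the grid row by row in increasing a, and left to right within a row: each cell's successors are then already labelled.
      b=0  b=1  b=2  b=3  b=4  b=5  b=6  b=7  b=8
a=0:    L    W    L    W    L    W    L    W    L
a=1:    L    W    L    W    L    W    L    W    L
a=2:    L    W    L    W    L    W    L    W    L
a=3:    W    L    W    L    W    L    W    L    W
a=4:    W    L    W    L    W    L    W    L    W
a=5:    W    L    W    L    W    L    W    L    W
a=6:    L    W    L    W    L    W    L    W    L
a=7:    L    W    L    W    L    W    L    W    L
a=8:    L    W    L    W    L    W    L    W    L
a=9:    W    L    W    L    W    L    W    L    W
Cells with no legal move (terminal, hence L): (0,0), (1,0), (2,0).
The remaining L cells, each justified by listing all of its moves:
(0,2): the only move is to (0,1)(W), a W ⇒ L
(0,4): moves to (0,3)(W), (0,1)(W); every one is W ⇒ L
(0,6): moves to (0,5)(W), (0,3)(W); every one is W ⇒ L
(0,8): moves to (0,7)(W), (0,5)(W); every one is W ⇒ L
(1,2): the only move is to (1,1)(W), a W ⇒ L
(1,4): moves to (1,3)(W), (1,1)(W); every one is W ⇒ L
(1,6): moves to (1,5)(W), (1,3)(W); every one is W ⇒ L
(1,8): moves to (1,7)(W), (1,5)(W); every one is W ⇒ L
(2,2): the only move is to (2,1)(W), a W ⇒ L
(2,4): moves to (2,3)(W), (2,1)(W); every one is W ⇒ L
(2,6): moves to (2,5)(W), (2,3)(W); every one is W ⇒ L
(2,8): moves to (2,7)(W), (2,5)(W); every one is W ⇒ L
(3,1): moves to (0,1)(W), (3,0)(W); every one is W ⇒ L
(3,3): moves to (0,3)(W), (3,2)(W), (3,0)(W); every one is W ⇒ L
(3,5): moves to (0,5)(W), (3,4)(W), (3,2)(W); every one is W ⇒ L
(3,7): moves to (0,7)(W), (3,6)(W), (3,4)(W); every one is W ⇒ L
(4,1): moves to (1,1)(W), (4,0)(W); every one is W ⇒ L
(4,3): moves to (1,3)(W), (4,2)(W), (4,0)(W); every one is W ⇒ L
(4,5): moves to (1,5)(W), (4,4)(W), (4,2)(W); every one is W ⇒ L
(4,7): moves to (1,7)(W), (4,6)(W), (4,4)(W); every one is W ⇒ L
(5,1): moves to (2,1)(W), (5,0)(W); every one is W ⇒ L
(5,3): moves to (2,3)(W), (5,2)(W), (5,0)(W); every one is W ⇒ L
(5,5): moves to (2,5)(W), (5,4)(W), (5,2)(W); every one is W ⇒ L
(5,7): moves to (2,7)(W), (5,6)(W), (5,4)(W); every one is W ⇒ L
(6,0): the only move is to (3,0)(W), a W ⇒ L
(6,2): moves to (3,2)(W), (6,1)(W); every one is W ⇒ L
(6,4): moves to (3,4)(W), (6,3)(W), (6,1)(W); every one is W ⇒ L
(6,6): moves to (3,6)(W), (6,5)(W), (6,3)(W); every one is W ⇒ L
(6,8): moves to (3,8)(W), (6,7)(W), (6,5)(W); every one is W ⇒ L
(7,0): the only move is to (4,0)(W), a W ⇒ L
(7,2): moves to (4,2)(W), (7,1)(W); every one is W ⇒ L
(7,4): moves to (4,4)(W), (7,3)(W), (7,1)(W); every one is W ⇒ L
(7,6): moves to (4,6)(W), (7,5)(W), (7,3)(W); every one is W ⇒ L
(7,8): moves to (4,8)(W), (7,7)(W), (7,5)(W); every one is W ⇒ L
(8,0): the only move is to (5,0)(W), a W ⇒ L
(8,2): moves to (5,2)(W), (8,1)(W); every one is W ⇒ L
(8,4): moves to (5,4)(W), (8,3)(W), (8,1)(W); every one is W ⇒ L
(8,6): moves to (5,6)(W), (8,5)(W), (8,3)(W); every one is W ⇒ L
(8,8): moves to (5,8)(W), (8,7)(W), (8,5)(W); every one is W ⇒ L
(9,1): moves to (6,1)(W), (9,0)(W); every one is W ⇒ L
(9,3): moves to (6,3)(W), (9,2)(W), (9,0)(W); every one is W ⇒ L
(9,5): moves to (6,5)(W), (9,4)(W), (9,2)(W); every one is W ⇒ L
(9,7): moves to (6,7)(W), (9,6)(W), (9,4)(W); every one is W ⇒ L
Every other cell has at least one move into one of the L cells above, so it is W.
L cells per row: a=0: 5, a=1: 5, a=2: 5, a=3: 4, a=4: 4, a=5: 4, a=6: 5, a=7: 5, a=8: 5, a=9: 4; total 46.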